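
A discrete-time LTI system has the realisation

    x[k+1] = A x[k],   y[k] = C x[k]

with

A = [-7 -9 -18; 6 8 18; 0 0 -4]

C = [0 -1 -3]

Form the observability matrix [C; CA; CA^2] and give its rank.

2

CA = [[-6, -8, -6]]
CA^2 = [[-6, -10, -12]]
Observability matrix O = [C; CA; CA^2] = [[0, -1, -3], [-6, -8, -6], [-6, -10, -12]]
The columns c1, c2, c3 of O are linearly dependent: 3·c1 - 3·c2 + c3 = 0 (check each entry), so rank(O) ≤ 2.
The 2×2 minor from rows 1, 2, columns 1, 2 is 0·(-8) - (-1)·(-6) = 0 - 6 = -6 ≠ 0, so rank(O) = 2.
rank(O) = 2 < n = 3, so the pair (A, C) is not completely observable.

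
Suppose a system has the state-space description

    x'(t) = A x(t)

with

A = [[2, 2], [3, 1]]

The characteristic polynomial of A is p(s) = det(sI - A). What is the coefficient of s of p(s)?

-3

For a 2×2 matrix, det(sI - A) = s^2 - (tr A)s + det A.
tr A = 3, det A = -4.
So p(s) = s^2 - 3s - 4.
The coefficient of s is -3.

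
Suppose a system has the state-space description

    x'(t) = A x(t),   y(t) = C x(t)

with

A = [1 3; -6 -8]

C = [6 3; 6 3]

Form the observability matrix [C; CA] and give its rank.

1

CA = [[-12, -6], [-12, -6]]
Observability matrix O = [C; CA] = [[6, 3], [6, 3], [-12, -6], [-12, -6]]
Every row of O is a scalar multiple of row 1 = [6, 3] (multipliers 1, 1, -2, -2), so the rows span a one-dimensional space.
O ≠ 0, hence rank(O) = 1.
rank(O) = 1 < n = 2, so the pair (A, C) is not completely observable.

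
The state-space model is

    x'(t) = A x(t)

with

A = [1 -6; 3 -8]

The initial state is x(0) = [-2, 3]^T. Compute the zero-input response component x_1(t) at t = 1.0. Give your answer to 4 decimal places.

det(sI - A) = s^2 - (tr A)s + det A, with tr A = 1 + (-8) = -7 and det A = 1·(-8) - (-6)·3 = -8 - (-18) = 10.
So p(s) = det(sI - A) = s^2 + 7s + 10.
Factor s^2 + 7s + 10: two numbers with sum -7 and product 10 are -2 and -5, so s^2 + 7s + 10 = (s + 2)(s + 5).
Hence p(s) = (s + 2) (s + 5), with roots -5, -2.
The eigenvalues -5, -2 are distinct and real, so A is diagonalisable and x(t) = e^{At} x(0) = V diag(e^{λ_i t}) V^{-1} x(0), where the columns of V are the eigenvectors.
λ = -5: A - (-5)I = [[6, -6], [3, -3]]. Row 1 gives 6·v1 + (-6)·v2 = 0, so take v_1 = [-1, -1]^T.
λ = -2: A - (-2)I = [[3, -6], [3, -6]]. Row 1 gives 3·v1 + (-6)·v2 = 0, so take v_2 = [2, 1]^T.
V = [v_1 v_2] = [[-1, 2], [-1, 1]] has det V = 1, so V^{-1} = adj(V)/det V = [[1, -2], [1, -1]].
Modal coordinates z(0) = V^{-1} x(0): 1·(-2) + (-2)·3 = -8; 1·(-2) + (-1)·3 = -5; so z(0) = [-8, -5]^T.
x_1(t) = Σ_i (v_i)_1 · z_i(0) · e^{λ_i t} (row 1 of V times the modal terms).
x_1(1.0) = (-1)·(-8)·e^{-5·1.0} + 2·(-5)·e^{-2·1.0} = 8·0.006738 + (-10)·0.135335 = -1.2994.

-1.2994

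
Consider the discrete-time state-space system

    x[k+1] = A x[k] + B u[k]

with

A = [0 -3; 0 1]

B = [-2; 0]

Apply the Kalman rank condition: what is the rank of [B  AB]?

1

AB = [[0], [0]]
Controllability matrix C = [B  AB] = [[-2, 0], [0, 0]]
Every column of C is a scalar multiple of column 1 = [-2, 0] (multipliers 1, 0), so the columns span a one-dimensional space.
C ≠ 0, hence rank(C) = 1.
rank(C) = 1 < n = 2, so the pair (A, B) is not completely controllable.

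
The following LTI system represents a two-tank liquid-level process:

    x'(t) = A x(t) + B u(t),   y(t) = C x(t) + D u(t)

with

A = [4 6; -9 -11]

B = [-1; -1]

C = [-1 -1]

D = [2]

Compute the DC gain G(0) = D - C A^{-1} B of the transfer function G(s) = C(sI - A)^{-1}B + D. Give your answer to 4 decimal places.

G(0) = C(-A)^{-1}B + D = -C A^{-1} B + D.
det A = 10, so A^{-1} = (1/10)·adj(A) = [[-11/10, -3/5], [9/10, 2/5]]
A^{-1} B = [17/10, -13/10]^T
C A^{-1} B = -2/5
G(0) = D - C A^{-1} B = 2 - (-2/5) = 12/5 ≈ 2.4000

2.4000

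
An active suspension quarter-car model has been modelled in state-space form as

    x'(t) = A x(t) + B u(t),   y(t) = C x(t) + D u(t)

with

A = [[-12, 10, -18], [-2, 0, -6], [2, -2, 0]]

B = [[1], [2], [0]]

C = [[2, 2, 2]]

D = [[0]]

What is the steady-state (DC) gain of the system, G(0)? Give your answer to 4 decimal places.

4.8333

G(0) = C(-A)^{-1}B + D = -C A^{-1} B + D.
det A = -48, so A^{-1} = (1/-48)·adj(A) = [[1/4, -3/4, 5/4], [1/4, -3/4, 3/4], [-1/12, 1/12, -5/12]]
A^{-1} B = [-5/4, -5/4, 1/12]^T
C A^{-1} B = -29/6
G(0) = D - C A^{-1} B = 0 - (-29/6) = 29/6 ≈ 4.8333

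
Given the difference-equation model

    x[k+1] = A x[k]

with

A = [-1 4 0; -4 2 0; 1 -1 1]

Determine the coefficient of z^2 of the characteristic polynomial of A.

Expand det(zI - A) for the 3×3 matrix.
p(z) = z^3 - 2z^2 + 15z - 14.
(Check: constant term = det(-A) = (-1)^3 det A = -14; coefficient of z^2 = -tr A = -2.)
The coefficient of z^2 is -2.

-2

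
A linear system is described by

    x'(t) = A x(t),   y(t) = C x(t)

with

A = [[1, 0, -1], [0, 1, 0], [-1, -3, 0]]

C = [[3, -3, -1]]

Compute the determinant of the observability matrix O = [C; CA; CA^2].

60

CA = [[4, 0, -3]]
CA^2 = [[7, 9, -4]]
Observability matrix O = [C; CA; CA^2] = [[3, -3, -1], [4, 0, -3], [7, 9, -4]]
Expanding along the first row, det(O) = 3·(0·(-4) - (-3)·9) - (-3)·(4·(-4) - (-3)·7) + (-1)·(4·9 - 0·7) = 3·27 - (-3)·5 + (-1)·36 = 60
Since det(O) ≠ 0, rank(O) = 3 and the system is completely observable.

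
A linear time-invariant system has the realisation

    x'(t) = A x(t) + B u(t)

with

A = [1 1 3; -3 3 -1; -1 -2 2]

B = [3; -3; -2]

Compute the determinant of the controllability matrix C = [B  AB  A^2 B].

-2086

AB = [[-6], [-16], [-1]]
A^2B = [[-25], [-29], [36]]
Controllability matrix C = [B  AB  A^2B] = [[3, -6, -25], [-3, -16, -29], [-2, -1, 36]]
Expanding along the first row, det(C) = 3·((-16)·36 - (-29)·(-1)) - (-6)·((-3)·36 - (-29)·(-2)) + (-25)·((-3)·(-1) - (-16)·(-2)) = 3·(-605) - (-6)·(-166) + (-25)·(-29) = -2086
Since det(C) ≠ 0, rank(C) = 3 and the system is completely controllable.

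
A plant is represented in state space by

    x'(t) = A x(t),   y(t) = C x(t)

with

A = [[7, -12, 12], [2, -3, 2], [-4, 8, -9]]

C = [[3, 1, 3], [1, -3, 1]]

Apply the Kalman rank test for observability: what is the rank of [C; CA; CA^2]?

2

CA = [[11, -15, 11], [-3, 5, -3]]
CA^2 = [[3, 1, 3], [1, -3, 1]]
Observability matrix O = [C; CA; CA^2] = [[3, 1, 3], [1, -3, 1], [11, -15, 11], [-3, 5, -3], [3, 1, 3], [1, -3, 1]]
The columns c1, c2, c3 of O are linearly dependent: -c1 + c3 = 0 (check each entry), so rank(O) ≤ 2.
The 2×2 minor from rows 1, 2, columns 1, 2 is 3·(-3) - 1·1 = -9 - 1 = -10 ≠ 0, so rank(O) = 2.
rank(O) = 2 < n = 3, so the pair (A, C) is not completely observable.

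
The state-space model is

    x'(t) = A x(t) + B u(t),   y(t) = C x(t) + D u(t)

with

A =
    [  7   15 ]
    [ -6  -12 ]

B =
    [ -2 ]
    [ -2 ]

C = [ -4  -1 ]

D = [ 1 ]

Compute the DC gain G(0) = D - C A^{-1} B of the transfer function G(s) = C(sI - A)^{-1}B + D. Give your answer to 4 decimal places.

G(0) = C(-A)^{-1}B + D = -C A^{-1} B + D.
det A = 6, so A^{-1} = (1/6)·adj(A) = [[-2, -5/2], [1, 7/6]]
A^{-1} B = [9, -13/3]^T
C A^{-1} B = -95/3
G(0) = D - C A^{-1} B = 1 - (-95/3) = 98/3 ≈ 32.6667

32.6667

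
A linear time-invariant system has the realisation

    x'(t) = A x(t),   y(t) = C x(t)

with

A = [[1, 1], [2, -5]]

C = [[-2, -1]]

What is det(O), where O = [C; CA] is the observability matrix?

-10

CA = [[-4, 3]]
Observability matrix O = [C; CA] = [[-2, -1], [-4, 3]]
det(O) = (-2)·3 - (-1)·(-4) = -6 - 4 = -10
Since det(O) ≠ 0, rank(O) = 2 and the system is completely observable.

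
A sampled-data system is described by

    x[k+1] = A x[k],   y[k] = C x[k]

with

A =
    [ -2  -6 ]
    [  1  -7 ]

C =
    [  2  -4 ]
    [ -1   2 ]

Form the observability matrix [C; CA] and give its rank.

1

CA = [[-8, 16], [4, -8]]
Observability matrix O = [C; CA] = [[2, -4], [-1, 2], [-8, 16], [4, -8]]
Every row of O is a scalar multiple of row 1 = [2, -4] (multipliers 1, -1/2, -4, 2), so the rows span a one-dimensional space.
O ≠ 0, hence rank(O) = 1.
rank(O) = 1 < n = 2, so the pair (A, C) is not completely observable.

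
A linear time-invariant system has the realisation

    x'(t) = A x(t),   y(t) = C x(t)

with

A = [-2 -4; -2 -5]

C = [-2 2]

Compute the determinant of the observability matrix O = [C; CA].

CA = [[0, -2]]
Observability matrix O = [C; CA] = [[-2, 2], [0, -2]]
det(O) = (-2)·(-2) - 2·0 = 4 - 0 = 4
Since det(O) ≠ 0, rank(O) = 2 and the system is completely observable.

4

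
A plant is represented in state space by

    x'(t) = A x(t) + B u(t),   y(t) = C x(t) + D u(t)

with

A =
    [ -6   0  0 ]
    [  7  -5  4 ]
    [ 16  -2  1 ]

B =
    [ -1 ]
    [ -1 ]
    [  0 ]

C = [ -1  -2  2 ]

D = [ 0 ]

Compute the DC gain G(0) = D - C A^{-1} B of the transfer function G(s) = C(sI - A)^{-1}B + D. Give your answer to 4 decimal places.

-0.1667

G(0) = C(-A)^{-1}B + D = -C A^{-1} B + D.
det A = -18, so A^{-1} = (1/-18)·adj(A) = [[-1/6, 0, 0], [-19/6, 1/3, -4/3], [-11/3, 2/3, -5/3]]
A^{-1} B = [1/6, 17/6, 3]^T
C A^{-1} B = 1/6
G(0) = D - C A^{-1} B = 0 - (1/6) = -1/6 ≈ -0.1667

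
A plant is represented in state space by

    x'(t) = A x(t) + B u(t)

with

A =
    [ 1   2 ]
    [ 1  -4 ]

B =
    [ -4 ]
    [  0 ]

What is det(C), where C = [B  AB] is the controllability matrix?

AB = [[-4], [-4]]
Controllability matrix C = [B  AB] = [[-4, -4], [0, -4]]
det(C) = (-4)·(-4) - (-4)·0 = 16 - 0 = 16
Since det(C) ≠ 0, rank(C) = 2 and the system is completely controllable.

16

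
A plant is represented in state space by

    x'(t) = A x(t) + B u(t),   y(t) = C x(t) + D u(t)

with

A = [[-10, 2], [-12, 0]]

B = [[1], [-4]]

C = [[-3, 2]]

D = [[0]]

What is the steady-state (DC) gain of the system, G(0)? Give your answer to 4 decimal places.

G(0) = C(-A)^{-1}B + D = -C A^{-1} B + D.
det A = 24, so A^{-1} = (1/24)·adj(A) = [[0, -1/12], [1/2, -5/12]]
A^{-1} B = [1/3, 13/6]^T
C A^{-1} B = 10/3
G(0) = D - C A^{-1} B = 0 - (10/3) = -10/3 ≈ -3.3333

-3.3333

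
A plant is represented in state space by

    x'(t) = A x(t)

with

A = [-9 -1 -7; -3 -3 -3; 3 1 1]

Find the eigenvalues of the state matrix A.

det(sI - A) = s^3 - (tr A)s^2 + (M11 + M22 + M33)s - det A, where Mii is the 2×2 principal minor of A obtained by deleting row i and column i.
tr A = (-9) + (-3) + 1 = -11; M11 = (-3)·1 - (-3)·1 = -3 - (-3) = 0; M22 = (-9)·1 - (-7)·3 = -9 - (-21) = 12; M33 = (-9)·(-3) - (-1)·(-3) = 27 - 3 = 24; sum of minors = 36.
det A = (-9)·((-3)·1 - (-3)·1) - (-1)·((-3)·1 - (-3)·3) + (-7)·((-3)·1 - (-3)·3) = (-9)·0 - (-1)·6 + (-7)·6 = -36.
So p(s) = det(sI - A) = s^3 + 11s^2 + 36s + 36.
Rational-root test: any integer root divides 36. Testing small divisors, s = -2 works: p(-2) = -8 + 44 + (-72) + 36 = 0, so (s + 2) is a factor.
Dividing, p(s) = (s + 2)(s^2 + 9s + 18).
Factor s^2 + 9s + 18: two numbers with sum -9 and product 18 are -3 and -6, so s^2 + 9s + 18 = (s + 3)(s + 6).
Hence p(s) = (s + 2) (s + 3) (s + 6), with roots -6, -3, -2.
All eigenvalues have negative real part, so the system is asymptotically stable.

-6, -3, -2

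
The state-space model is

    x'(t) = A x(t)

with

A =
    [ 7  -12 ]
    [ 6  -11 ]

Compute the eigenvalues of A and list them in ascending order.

det(sI - A) = s^2 - (tr A)s + det A, with tr A = 7 + (-11) = -4 and det A = 7·(-11) - (-12)·6 = -77 - (-72) = -5.
So p(s) = det(sI - A) = s^2 + 4s - 5.
Factor s^2 + 4s - 5: two numbers with sum -4 and product -5 are 1 and -5, so s^2 + 4s - 5 = (s - 1)(s + 5).
Hence p(s) = (s - 1) (s + 5), with roots -5, 1.
At least one eigenvalue has non-negative real part, so the system is not asymptotically stable.

-5, 1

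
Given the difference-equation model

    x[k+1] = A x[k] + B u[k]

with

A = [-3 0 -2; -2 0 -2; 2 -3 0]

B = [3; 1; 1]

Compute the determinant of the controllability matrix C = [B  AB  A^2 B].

AB = [[-11], [-8], [3]]
A^2B = [[27], [16], [2]]
Controllability matrix C = [B  AB  A^2B] = [[3, -11, 27], [1, -8, 16], [1, 3, 2]]
Expanding along the first row, det(C) = 3·((-8)·2 - 16·3) - (-11)·(1·2 - 16·1) + 27·(1·3 - (-8)·1) = 3·(-64) - (-11)·(-14) + 27·11 = -49
Since det(C) ≠ 0, rank(C) = 3 and the system is completely controllable.

-49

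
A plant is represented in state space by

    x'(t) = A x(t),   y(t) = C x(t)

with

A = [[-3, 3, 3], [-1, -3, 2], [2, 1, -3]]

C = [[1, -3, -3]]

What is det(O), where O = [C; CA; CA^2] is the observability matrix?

-117

CA = [[-6, 9, 6]]
CA^2 = [[21, -39, -18]]
Observability matrix O = [C; CA; CA^2] = [[1, -3, -3], [-6, 9, 6], [21, -39, -18]]
Expanding along the first row, det(O) = 1·(9·(-18) - 6·(-39)) - (-3)·((-6)·(-18) - 6·21) + (-3)·((-6)·(-39) - 9·21) = 1·72 - (-3)·(-18) + (-3)·45 = -117
Since det(O) ≠ 0, rank(O) = 3 and the system is completely observable.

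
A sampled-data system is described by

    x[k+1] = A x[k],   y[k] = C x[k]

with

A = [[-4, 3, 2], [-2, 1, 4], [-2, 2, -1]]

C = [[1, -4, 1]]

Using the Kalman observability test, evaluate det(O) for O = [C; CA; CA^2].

CA = [[2, 1, -15]]
CA^2 = [[20, -23, 23]]
Observability matrix O = [C; CA; CA^2] = [[1, -4, 1], [2, 1, -15], [20, -23, 23]]
Expanding along the first row, det(O) = 1·(1·23 - (-15)·(-23)) - (-4)·(2·23 - (-15)·20) + 1·(2·(-23) - 1·20) = 1·(-322) - (-4)·346 + 1·(-66) = 996
Since det(O) ≠ 0, rank(O) = 3 and the system is completely observable.

996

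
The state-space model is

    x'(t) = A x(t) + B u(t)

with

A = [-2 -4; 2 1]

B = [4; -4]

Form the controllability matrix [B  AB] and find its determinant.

48

AB = [[8], [4]]
Controllability matrix C = [B  AB] = [[4, 8], [-4, 4]]
det(C) = 4·4 - 8·(-4) = 16 - (-32) = 48
Since det(C) ≠ 0, rank(C) = 2 and the system is completely controllable.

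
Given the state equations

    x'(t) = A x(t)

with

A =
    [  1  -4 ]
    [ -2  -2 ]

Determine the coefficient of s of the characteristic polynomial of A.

For a 2×2 matrix, det(sI - A) = s^2 - (tr A)s + det A.
tr A = -1, det A = -10.
So p(s) = s^2 + s - 10.
The coefficient of s is 1.

1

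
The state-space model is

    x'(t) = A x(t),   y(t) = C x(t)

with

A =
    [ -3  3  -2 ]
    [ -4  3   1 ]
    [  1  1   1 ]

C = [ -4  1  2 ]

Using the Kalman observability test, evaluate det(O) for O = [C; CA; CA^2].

CA = [[10, -7, 11]]
CA^2 = [[9, 20, -16]]
Observability matrix O = [C; CA; CA^2] = [[-4, 1, 2], [10, -7, 11], [9, 20, -16]]
Expanding along the first row, det(O) = (-4)·((-7)·(-16) - 11·20) - 1·(10·(-16) - 11·9) + 2·(10·20 - (-7)·9) = (-4)·(-108) - 1·(-259) + 2·263 = 1217
Since det(O) ≠ 0, rank(O) = 3 and the system is completely observable.

1217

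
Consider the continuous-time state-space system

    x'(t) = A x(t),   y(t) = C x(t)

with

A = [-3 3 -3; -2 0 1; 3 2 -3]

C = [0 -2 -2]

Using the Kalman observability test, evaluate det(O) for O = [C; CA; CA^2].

-368

CA = [[-2, -4, 4]]
CA^2 = [[26, 2, -10]]
Observability matrix O = [C; CA; CA^2] = [[0, -2, -2], [-2, -4, 4], [26, 2, -10]]
Expanding along the first row, det(O) = 0·((-4)·(-10) - 4·2) - (-2)·((-2)·(-10) - 4·26) + (-2)·((-2)·2 - (-4)·26) = 0·32 - (-2)·(-84) + (-2)·100 = -368
Since det(O) ≠ 0, rank(O) = 3 and the system is completely observable.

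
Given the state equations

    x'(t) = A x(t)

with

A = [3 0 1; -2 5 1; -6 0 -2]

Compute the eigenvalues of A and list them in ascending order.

0, 1, 5

det(sI - A) = s^3 - (tr A)s^2 + (M11 + M22 + M33)s - det A, where Mii is the 2×2 principal minor of A obtained by deleting row i and column i.
tr A = 3 + 5 + (-2) = 6; M11 = 5·(-2) - 1·0 = -10 - 0 = -10; M22 = 3·(-2) - 1·(-6) = -6 - (-6) = 0; M33 = 3·5 - 0·(-2) = 15 - 0 = 15; sum of minors = 5.
det A = 3·(5·(-2) - 1·0) - 0·((-2)·(-2) - 1·(-6)) + 1·((-2)·0 - 5·(-6)) = 3·(-10) - 0·10 + 1·30 = 0.
So p(s) = det(sI - A) = s^3 - 6s^2 + 5s.
The constant term is 0, so p(s) = s(s^2 - 6s + 5).
Factor s^2 - 6s + 5: two numbers with sum 6 and product 5 are 5 and 1, so s^2 - 6s + 5 = (s - 5)(s - 1).
Hence p(s) = s (s - 5) (s - 1), with roots 0, 1, 5.
At least one eigenvalue has non-negative real part, so the system is not asymptotically stable.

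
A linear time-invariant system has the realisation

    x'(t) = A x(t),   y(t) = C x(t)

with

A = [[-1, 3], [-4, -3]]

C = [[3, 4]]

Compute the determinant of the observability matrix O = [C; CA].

CA = [[-19, -3]]
Observability matrix O = [C; CA] = [[3, 4], [-19, -3]]
det(O) = 3·(-3) - 4·(-19) = -9 - (-76) = 67
Since det(O) ≠ 0, rank(O) = 2 and the system is completely observable.

67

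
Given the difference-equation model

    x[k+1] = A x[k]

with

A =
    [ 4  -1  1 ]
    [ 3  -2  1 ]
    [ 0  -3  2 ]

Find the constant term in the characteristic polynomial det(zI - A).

7

Expand det(zI - A) for the 3×3 matrix.
p(z) = z^3 - 4z^2 + 2z + 7.
(Check: constant term = det(-A) = (-1)^3 det A = 7; coefficient of z^2 = -tr A = -4.)
The constant term is 7.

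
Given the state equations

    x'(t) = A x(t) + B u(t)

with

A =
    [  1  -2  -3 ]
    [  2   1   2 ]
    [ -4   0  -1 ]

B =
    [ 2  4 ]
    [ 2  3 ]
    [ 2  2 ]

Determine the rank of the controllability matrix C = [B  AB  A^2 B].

AB = [[-8, -8], [10, 15], [-10, -18]]
A^2B = [[2, 16], [-26, -37], [42, 50]]
Controllability matrix C = [B  AB  A^2B] = [[2, 4, -8, -8, 2, 16], [2, 3, 10, 15, -26, -37], [2, 2, -10, -18, 42, 50]]
Take the 3×3 submatrix of C formed by columns 1, 2, 3: [[2, 4, -8], [2, 3, 10], [2, 2, -10]]. Its determinant is 2·(3·(-10) - 10·2) - 4·(2·(-10) - 10·2) + (-8)·(2·2 - 3·2) = 2·(-50) - 4·(-40) + (-8)·(-2) = 76 ≠ 0.
So rank(C) ≥ 3; since C has 3 rows, rank(C) = 3.
rank(C) = 3 = n, so the pair (A, B) is completely controllable.

3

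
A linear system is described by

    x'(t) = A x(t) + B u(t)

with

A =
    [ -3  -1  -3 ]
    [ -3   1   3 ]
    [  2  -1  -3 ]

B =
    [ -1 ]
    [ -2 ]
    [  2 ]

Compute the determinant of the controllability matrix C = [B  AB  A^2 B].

-45

AB = [[-1], [7], [-6]]
A^2B = [[14], [-8], [9]]
Controllability matrix C = [B  AB  A^2B] = [[-1, -1, 14], [-2, 7, -8], [2, -6, 9]]
Expanding along the first row, det(C) = (-1)·(7·9 - (-8)·(-6)) - (-1)·((-2)·9 - (-8)·2) + 14·((-2)·(-6) - 7·2) = (-1)·15 - (-1)·(-2) + 14·(-2) = -45
Since det(C) ≠ 0, rank(C) = 3 and the system is completely controllable.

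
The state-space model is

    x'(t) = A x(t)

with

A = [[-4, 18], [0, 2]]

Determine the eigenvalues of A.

det(sI - A) = s^2 - (tr A)s + det A, with tr A = (-4) + 2 = -2 and det A = (-4)·2 - 18·0 = -8 - 0 = -8.
So p(s) = det(sI - A) = s^2 + 2s - 8.
Factor s^2 + 2s - 8: two numbers with sum -2 and product -8 are 2 and -4, so s^2 + 2s - 8 = (s - 2)(s + 4).
Hence p(s) = (s - 2) (s + 4), with roots -4, 2.
At least one eigenvalue has non-negative real part, so the system is not asymptotically stable.

-4, 2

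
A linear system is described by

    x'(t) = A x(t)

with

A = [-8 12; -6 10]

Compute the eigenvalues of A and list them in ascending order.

-2, 4

det(sI - A) = s^2 - (tr A)s + det A, with tr A = (-8) + 10 = 2 and det A = (-8)·10 - 12·(-6) = -80 - (-72) = -8.
So p(s) = det(sI - A) = s^2 - 2s - 8.
Factor s^2 - 2s - 8: two numbers with sum 2 and product -8 are 4 and -2, so s^2 - 2s - 8 = (s - 4)(s + 2).
Hence p(s) = (s - 4) (s + 2), with roots -2, 4.
At least one eigenvalue has non-negative real part, so the system is not asymptotically stable.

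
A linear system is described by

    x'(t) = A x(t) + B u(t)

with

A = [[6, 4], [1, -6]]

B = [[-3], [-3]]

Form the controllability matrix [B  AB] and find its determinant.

AB = [[-30], [15]]
Controllability matrix C = [B  AB] = [[-3, -30], [-3, 15]]
det(C) = (-3)·15 - (-30)·(-3) = -45 - 90 = -135
Since det(C) ≠ 0, rank(C) = 2 and the system is completely controllable.

-135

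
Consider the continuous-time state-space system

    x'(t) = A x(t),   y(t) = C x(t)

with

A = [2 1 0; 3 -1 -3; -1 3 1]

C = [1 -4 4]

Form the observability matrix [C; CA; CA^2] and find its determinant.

CA = [[-14, 17, 16]]
CA^2 = [[7, 17, -35]]
Observability matrix O = [C; CA; CA^2] = [[1, -4, 4], [-14, 17, 16], [7, 17, -35]]
Expanding along the first row, det(O) = 1·(17·(-35) - 16·17) - (-4)·((-14)·(-35) - 16·7) + 4·((-14)·17 - 17·7) = 1·(-867) - (-4)·378 + 4·(-357) = -783
Since det(O) ≠ 0, rank(O) = 3 and the system is completely observable.

-783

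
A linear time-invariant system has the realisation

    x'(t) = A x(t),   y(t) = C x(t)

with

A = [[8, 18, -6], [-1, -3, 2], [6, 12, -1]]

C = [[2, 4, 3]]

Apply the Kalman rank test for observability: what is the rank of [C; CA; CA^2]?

CA = [[30, 60, -7]]
CA^2 = [[138, 276, -53]]
Observability matrix O = [C; CA; CA^2] = [[2, 4, 3], [30, 60, -7], [138, 276, -53]]
The columns c1, c2, c3 of O are linearly dependent: -2·c1 + c2 = 0 (check each entry), so rank(O) ≤ 2.
The 2×2 minor from rows 1, 2, columns 1, 3 is 2·(-7) - 3·30 = -14 - 90 = -104 ≠ 0, so rank(O) = 2.
rank(O) = 2 < n = 3, so the pair (A, C) is not completely observable.

2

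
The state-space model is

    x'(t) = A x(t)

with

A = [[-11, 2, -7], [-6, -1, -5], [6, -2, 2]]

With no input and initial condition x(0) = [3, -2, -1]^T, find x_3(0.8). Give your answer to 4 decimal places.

1.1995

det(sI - A) = s^3 - (tr A)s^2 + (M11 + M22 + M33)s - det A, where Mii is the 2×2 principal minor of A obtained by deleting row i and column i.
tr A = (-11) + (-1) + 2 = -10; M11 = (-1)·2 - (-5)·(-2) = -2 - 10 = -12; M22 = (-11)·2 - (-7)·6 = -22 - (-42) = 20; M33 = (-11)·(-1) - 2·(-6) = 11 - (-12) = 23; sum of minors = 31.
det A = (-11)·((-1)·2 - (-5)·(-2)) - 2·((-6)·2 - (-5)·6) + (-7)·((-6)·(-2) - (-1)·6) = (-11)·(-12) - 2·18 + (-7)·18 = -30.
So p(s) = det(sI - A) = s^3 + 10s^2 + 31s + 30.
Rational-root test: any integer root divides 30. Testing small divisors, s = -2 works: p(-2) = -8 + 40 + (-62) + 30 = 0, so (s + 2) is a factor.
Dividing, p(s) = (s + 2)(s^2 + 8s + 15).
Factor s^2 + 8s + 15: two numbers with sum -8 and product 15 are -3 and -5, so s^2 + 8s + 15 = (s + 3)(s + 5).
Hence p(s) = (s + 2) (s + 3) (s + 5), with roots -5, -3, -2.
The eigenvalues -5, -3, -2 are distinct and real, so A is diagonalisable and x(t) = e^{At} x(0) = V diag(e^{λ_i t}) V^{-1} x(0), where the columns of V are the eigenvectors.
λ = -5: A - (-5)I = [[-6, 2, -7], [-6, 4, -5], [6, -2, 7]]. v must be orthogonal to every row; (row 1) × (row 2) = [18, 12, -12], so take v_1 = [-3, -2, 2]^T.
λ = -3: A - (-3)I = [[-8, 2, -7], [-6, 2, -5], [6, -2, 5]]. v must be orthogonal to every row; (row 1) × (row 2) = [4, 2, -4], so take v_2 = [-2, -1, 2]^T.
λ = -2: A - (-2)I = [[-9, 2, -7], [-6, 1, -5], [6, -2, 4]]. v must be orthogonal to every row; (row 1) × (row 2) = [-3, -3, 3], so take v_3 = [-1, -1, 1]^T.
V = [v_1 v_2 v_3] = [[-3, -2, -1], [-2, -1, -1], [2, 2, 1]] has det V = -1, so V^{-1} = adj(V)/det V = [[-1, 0, -1], [0, 1, 1], [2, -2, 1]].
Modal coordinates z(0) = V^{-1} x(0): (-1)·3 + 0·(-2) + (-1)·(-1) = -2; 0·3 + 1·(-2) + 1·(-1) = -3; 2·3 + (-2)·(-2) + 1·(-1) = 9; so z(0) = [-2, -3, 9]^T.
x_3(t) = Σ_i (v_i)_3 · z_i(0) · e^{λ_i t} (row 3 of V times the modal terms).
x_3(0.8) = 2·(-2)·e^{-5·0.8} + 2·(-3)·e^{-3·0.8} + 1·9·e^{-2·0.8} = (-4)·0.018316 + (-6)·0.090718 + 9·0.201897 = 1.1995.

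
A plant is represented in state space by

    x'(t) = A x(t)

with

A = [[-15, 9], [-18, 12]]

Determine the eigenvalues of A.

-6, 3

det(sI - A) = s^2 - (tr A)s + det A, with tr A = (-15) + 12 = -3 and det A = (-15)·12 - 9·(-18) = -180 - (-162) = -18.
So p(s) = det(sI - A) = s^2 + 3s - 18.
Factor s^2 + 3s - 18: two numbers with sum -3 and product -18 are 3 and -6, so s^2 + 3s - 18 = (s - 3)(s + 6).
Hence p(s) = (s - 3) (s + 6), with roots -6, 3.
At least one eigenvalue has non-negative real part, so the system is not asymptotically stable.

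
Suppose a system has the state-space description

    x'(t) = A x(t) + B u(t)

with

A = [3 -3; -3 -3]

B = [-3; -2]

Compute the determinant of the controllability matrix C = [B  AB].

-51

AB = [[-3], [15]]
Controllability matrix C = [B  AB] = [[-3, -3], [-2, 15]]
det(C) = (-3)·15 - (-3)·(-2) = -45 - 6 = -51
Since det(C) ≠ 0, rank(C) = 2 and the system is completely controllable.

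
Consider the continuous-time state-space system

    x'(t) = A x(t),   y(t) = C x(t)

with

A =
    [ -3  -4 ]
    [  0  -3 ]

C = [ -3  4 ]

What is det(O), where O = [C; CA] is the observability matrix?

CA = [[9, 0]]
Observability matrix O = [C; CA] = [[-3, 4], [9, 0]]
det(O) = (-3)·0 - 4·9 = 0 - 36 = -36
Since det(O) ≠ 0, rank(O) = 2 and the system is completely observable.

-36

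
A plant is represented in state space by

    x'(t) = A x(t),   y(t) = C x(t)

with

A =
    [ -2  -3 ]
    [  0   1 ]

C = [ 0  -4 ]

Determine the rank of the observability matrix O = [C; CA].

CA = [[0, -4]]
Observability matrix O = [C; CA] = [[0, -4], [0, -4]]
Every row of O is a scalar multiple of row 1 = [0, -4] (multipliers 1, 1), so the rows span a one-dimensional space.
O ≠ 0, hence rank(O) = 1.
rank(O) = 1 < n = 2, so the pair (A, C) is not completely observable.

1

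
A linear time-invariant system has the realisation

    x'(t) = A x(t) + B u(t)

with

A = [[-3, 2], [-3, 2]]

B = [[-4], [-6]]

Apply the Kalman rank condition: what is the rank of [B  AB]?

1

AB = [[0], [0]]
Controllability matrix C = [B  AB] = [[-4, 0], [-6, 0]]
Every column of C is a scalar multiple of column 1 = [-4, -6] (multipliers 1, 0), so the columns span a one-dimensional space.
C ≠ 0, hence rank(C) = 1.
rank(C) = 1 < n = 2, so the pair (A, B) is not completely controllable.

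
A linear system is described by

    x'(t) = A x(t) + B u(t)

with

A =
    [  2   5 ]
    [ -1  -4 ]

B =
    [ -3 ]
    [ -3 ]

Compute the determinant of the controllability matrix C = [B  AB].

-108

AB = [[-21], [15]]
Controllability matrix C = [B  AB] = [[-3, -21], [-3, 15]]
det(C) = (-3)·15 - (-21)·(-3) = -45 - 63 = -108
Since det(C) ≠ 0, rank(C) = 2 and the system is completely controllable.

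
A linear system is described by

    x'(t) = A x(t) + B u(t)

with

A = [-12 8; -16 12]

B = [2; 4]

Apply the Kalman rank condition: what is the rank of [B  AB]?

1

AB = [[8], [16]]
Controllability matrix C = [B  AB] = [[2, 8], [4, 16]]
Every column of C is a scalar multiple of column 1 = [2, 4] (multipliers 1, 4), so the columns span a one-dimensional space.
C ≠ 0, hence rank(C) = 1.
rank(C) = 1 < n = 2, so the pair (A, B) is not completely controllable.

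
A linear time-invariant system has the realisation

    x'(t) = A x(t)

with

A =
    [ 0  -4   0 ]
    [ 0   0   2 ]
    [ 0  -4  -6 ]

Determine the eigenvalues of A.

-4, -2, 0

det(sI - A) = s^3 - (tr A)s^2 + (M11 + M22 + M33)s - det A, where Mii is the 2×2 principal minor of A obtained by deleting row i and column i.
tr A = 0 + 0 + (-6) = -6; M11 = 0·(-6) - 2·(-4) = 0 - (-8) = 8; M22 = 0·(-6) - 0·0 = 0 - 0 = 0; M33 = 0·0 - (-4)·0 = 0 - 0 = 0; sum of minors = 8.
det A = 0·(0·(-6) - 2·(-4)) - (-4)·(0·(-6) - 2·0) + 0·(0·(-4) - 0·0) = 0·8 - (-4)·0 + 0·0 = 0.
So p(s) = det(sI - A) = s^3 + 6s^2 + 8s.
The constant term is 0, so p(s) = s(s^2 + 6s + 8).
Factor s^2 + 6s + 8: two numbers with sum -6 and product 8 are -2 and -4, so s^2 + 6s + 8 = (s + 2)(s + 4).
Hence p(s) = s (s + 2) (s + 4), with roots -4, -2, 0.
At least one eigenvalue has non-negative real part, so the system is not asymptotically stable.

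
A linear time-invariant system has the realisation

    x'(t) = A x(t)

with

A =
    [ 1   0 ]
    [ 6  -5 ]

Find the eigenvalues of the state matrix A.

det(sI - A) = s^2 - (tr A)s + det A, with tr A = 1 + (-5) = -4 and det A = 1·(-5) - 0·6 = -5 - 0 = -5.
So p(s) = det(sI - A) = s^2 + 4s - 5.
Factor s^2 + 4s - 5: two numbers with sum -4 and product -5 are 1 and -5, so s^2 + 4s - 5 = (s - 1)(s + 5).
Hence p(s) = (s - 1) (s + 5), with roots -5, 1.
At least one eigenvalue has non-negative real part, so the system is not asymptotically stable.

-5, 1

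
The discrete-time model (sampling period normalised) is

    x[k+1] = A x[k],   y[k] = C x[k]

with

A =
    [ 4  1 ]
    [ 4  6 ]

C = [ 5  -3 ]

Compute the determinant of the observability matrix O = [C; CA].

CA = [[8, -13]]
Observability matrix O = [C; CA] = [[5, -3], [8, -13]]
det(O) = 5·(-13) - (-3)·8 = -65 - (-24) = -41
Since det(O) ≠ 0, rank(O) = 2 and the system is completely observable.

-41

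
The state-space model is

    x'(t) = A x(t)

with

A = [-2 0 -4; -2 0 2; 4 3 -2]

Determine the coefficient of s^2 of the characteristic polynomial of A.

4

Expand det(sI - A) for the 3×3 matrix.
p(s) = s^3 + 4s^2 + 14s - 36.
(Check: constant term = det(-A) = (-1)^3 det A = -36; coefficient of s^2 = -tr A = 4.)
The coefficient of s^2 is 4.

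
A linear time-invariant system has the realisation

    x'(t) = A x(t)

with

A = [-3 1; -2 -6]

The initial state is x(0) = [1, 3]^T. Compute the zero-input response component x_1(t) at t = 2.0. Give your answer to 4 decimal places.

0.0015

det(sI - A) = s^2 - (tr A)s + det A, with tr A = (-3) + (-6) = -9 and det A = (-3)·(-6) - 1·(-2) = 18 - (-2) = 20.
So p(s) = det(sI - A) = s^2 + 9s + 20.
Factor s^2 + 9s + 20: two numbers with sum -9 and product 20 are -4 and -5, so s^2 + 9s + 20 = (s + 4)(s + 5).
Hence p(s) = (s + 4) (s + 5), with roots -5, -4.
The eigenvalues -5, -4 are distinct and real, so A is diagonalisable and x(t) = e^{At} x(0) = V diag(e^{λ_i t}) V^{-1} x(0), where the columns of V are the eigenvectors.
λ = -5: A - (-5)I = [[2, 1], [-2, -1]]. Row 1 gives 2·v1 + 1·v2 = 0, so take v_1 = [1, -2]^T.
λ = -4: A - (-4)I = [[1, 1], [-2, -2]]. Row 1 gives 1·v1 + 1·v2 = 0, so take v_2 = [1, -1]^T.
V = [v_1 v_2] = [[1, 1], [-2, -1]] has det V = 1, so V^{-1} = adj(V)/det V = [[-1, -1], [2, 1]].
Modal coordinates z(0) = V^{-1} x(0): (-1)·1 + (-1)·3 = -4; 2·1 + 1·3 = 5; so z(0) = [-4, 5]^T.
x_1(t) = Σ_i (v_i)_1 · z_i(0) · e^{λ_i t} (row 1 of V times the modal terms).
x_1(2.0) = 1·(-4)·e^{-5·2.0} + 1·5·e^{-4·2.0} = (-4)·0.000045 + 5·0.000335 = 0.0015.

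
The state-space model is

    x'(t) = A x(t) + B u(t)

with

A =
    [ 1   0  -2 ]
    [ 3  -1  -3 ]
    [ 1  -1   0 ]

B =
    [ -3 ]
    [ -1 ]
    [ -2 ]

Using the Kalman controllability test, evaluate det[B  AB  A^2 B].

-77

AB = [[1], [-2], [-2]]
A^2B = [[5], [11], [3]]
Controllability matrix C = [B  AB  A^2B] = [[-3, 1, 5], [-1, -2, 11], [-2, -2, 3]]
Expanding along the first row, det(C) = (-3)·((-2)·3 - 11·(-2)) - 1·((-1)·3 - 11·(-2)) + 5·((-1)·(-2) - (-2)·(-2)) = (-3)·16 - 1·19 + 5·(-2) = -77
Since det(C) ≠ 0, rank(C) = 3 and the system is completely controllable.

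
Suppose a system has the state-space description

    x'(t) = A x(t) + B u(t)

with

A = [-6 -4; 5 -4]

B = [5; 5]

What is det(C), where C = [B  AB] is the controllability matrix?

275

AB = [[-50], [5]]
Controllability matrix C = [B  AB] = [[5, -50], [5, 5]]
det(C) = 5·5 - (-50)·5 = 25 - (-250) = 275
Since det(C) ≠ 0, rank(C) = 2 and the system is completely controllable.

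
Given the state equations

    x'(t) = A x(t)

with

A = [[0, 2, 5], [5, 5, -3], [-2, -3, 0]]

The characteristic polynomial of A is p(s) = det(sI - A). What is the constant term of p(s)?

Expand det(sI - A) for the 3×3 matrix.
p(s) = s^3 - 5s^2 - 9s + 13.
(Check: constant term = det(-A) = (-1)^3 det A = 13; coefficient of s^2 = -tr A = -5.)
The constant term is 13.

13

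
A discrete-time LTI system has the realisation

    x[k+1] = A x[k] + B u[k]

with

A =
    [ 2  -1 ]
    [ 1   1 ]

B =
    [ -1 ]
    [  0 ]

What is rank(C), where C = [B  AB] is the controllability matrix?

2

AB = [[-2], [-1]]
Controllability matrix C = [B  AB] = [[-1, -2], [0, -1]]
det(C) = (-1)·(-1) - (-2)·0 = 1 - 0 = 1 ≠ 0, so rank(C) = 2.
rank(C) = 2 = n, so the pair (A, B) is completely controllable.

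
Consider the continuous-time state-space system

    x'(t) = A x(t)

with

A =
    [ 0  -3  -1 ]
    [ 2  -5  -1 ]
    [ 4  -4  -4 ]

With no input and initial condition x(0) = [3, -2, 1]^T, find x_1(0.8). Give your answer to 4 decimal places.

1.2776

det(sI - A) = s^3 - (tr A)s^2 + (M11 + M22 + M33)s - det A, where Mii is the 2×2 principal minor of A obtained by deleting row i and column i.
tr A = 0 + (-5) + (-4) = -9; M11 = (-5)·(-4) - (-1)·(-4) = 20 - 4 = 16; M22 = 0·(-4) - (-1)·4 = 0 - (-4) = 4; M33 = 0·(-5) - (-3)·2 = 0 - (-6) = 6; sum of minors = 26.
det A = 0·((-5)·(-4) - (-1)·(-4)) - (-3)·(2·(-4) - (-1)·4) + (-1)·(2·(-4) - (-5)·4) = 0·16 - (-3)·(-4) + (-1)·12 = -24.
So p(s) = det(sI - A) = s^3 + 9s^2 + 26s + 24.
Rational-root test: any integer root divides 24. Testing small divisors, s = -2 works: p(-2) = -8 + 36 + (-52) + 24 = 0, so (s + 2) is a factor.
Dividing, p(s) = (s + 2)(s^2 + 7s + 12).
Factor s^2 + 7s + 12: two numbers with sum -7 and product 12 are -3 and -4, so s^2 + 7s + 12 = (s + 3)(s + 4).
Hence p(s) = (s + 2) (s + 3) (s + 4), with roots -4, -3, -2.
The eigenvalues -4, -3, -2 are distinct and real, so A is diagonalisable and x(t) = e^{At} x(0) = V diag(e^{λ_i t}) V^{-1} x(0), where the columns of V are the eigenvectors.
λ = -4: A - (-4)I = [[4, -3, -1], [2, -1, -1], [4, -4, 0]]. v must be orthogonal to every row; (row 1) × (row 2) = [2, 2, 2], so take v_1 = [1, 1, 1]^T.
λ = -3: A - (-3)I = [[3, -3, -1], [2, -2, -1], [4, -4, -1]]. v must be orthogonal to every row; (row 1) × (row 2) = [1, 1, 0], so take v_2 = [-1, -1, 0]^T.
λ = -2: A - (-2)I = [[2, -3, -1], [2, -3, -1], [4, -4, -2]]. v must be orthogonal to every row; (row 1) × (row 3) = [2, 0, 4], so take v_3 = [-1, 0, -2]^T.
V = [v_1 v_2 v_3] = [[1, -1, -1], [1, -1, 0], [1, 0, -2]] has det V = -1, so V^{-1} = adj(V)/det V = [[-2, 2, 1], [-2, 1, 1], [-1, 1, 0]].
Modal coordinates z(0) = V^{-1} x(0): (-2)·3 + 2·(-2) + 1·1 = -9; (-2)·3 + 1·(-2) + 1·1 = -7; (-1)·3 + 1·(-2) + 0·1 = -5; so z(0) = [-9, -7, -5]^T.
x_1(t) = Σ_i (v_i)_1 · z_i(0) · e^{λ_i t} (row 1 of V times the modal terms).
x_1(0.8) = 1·(-9)·e^{-4·0.8} + (-1)·(-7)·e^{-3·0.8} + (-1)·(-5)·e^{-2·0.8} = (-9)·0.04076220 + 7·0.09071795 + 5·0.20189652 = 1.2776.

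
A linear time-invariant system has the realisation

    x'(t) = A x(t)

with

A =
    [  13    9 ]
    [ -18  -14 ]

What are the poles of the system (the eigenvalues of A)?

-5, 4

det(sI - A) = s^2 - (tr A)s + det A, with tr A = 13 + (-14) = -1 and det A = 13·(-14) - 9·(-18) = -182 - (-162) = -20.
So p(s) = det(sI - A) = s^2 + s - 20.
Factor s^2 + s - 20: two numbers with sum -1 and product -20 are 4 and -5, so s^2 + s - 20 = (s - 4)(s + 5).
Hence p(s) = (s - 4) (s + 5), with roots -5, 4.
At least one eigenvalue has non-negative real part, so the system is not asymptotically stable.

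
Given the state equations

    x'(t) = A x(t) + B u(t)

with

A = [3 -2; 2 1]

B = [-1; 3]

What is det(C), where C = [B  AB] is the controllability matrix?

26

AB = [[-9], [1]]
Controllability matrix C = [B  AB] = [[-1, -9], [3, 1]]
det(C) = (-1)·1 - (-9)·3 = -1 - (-27) = 26
Since det(C) ≠ 0, rank(C) = 2 and the system is completely controllable.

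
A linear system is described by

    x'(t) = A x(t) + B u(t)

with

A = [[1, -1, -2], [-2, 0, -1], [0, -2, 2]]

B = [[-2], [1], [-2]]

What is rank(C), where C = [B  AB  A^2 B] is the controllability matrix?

AB = [[1], [6], [-6]]
A^2B = [[7], [4], [-24]]
Controllability matrix C = [B  AB  A^2B] = [[-2, 1, 7], [1, 6, 4], [-2, -6, -24]]
det(C) = (-2)·(6·(-24) - 4·(-6)) - 1·(1·(-24) - 4·(-2)) + 7·(1·(-6) - 6·(-2)) = (-2)·(-120) - 1·(-16) + 7·6 = 298 ≠ 0, so rank(C) = 3.
rank(C) = 3 = n, so the pair (A, B) is completely controllable.

3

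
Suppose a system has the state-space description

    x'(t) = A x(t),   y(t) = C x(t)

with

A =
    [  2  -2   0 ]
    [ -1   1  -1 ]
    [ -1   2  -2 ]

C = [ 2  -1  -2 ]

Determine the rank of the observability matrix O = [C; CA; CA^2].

3

CA = [[7, -9, 5]]
CA^2 = [[18, -13, -1]]
Observability matrix O = [C; CA; CA^2] = [[2, -1, -2], [7, -9, 5], [18, -13, -1]]
det(O) = 2·((-9)·(-1) - 5·(-13)) - (-1)·(7·(-1) - 5·18) + (-2)·(7·(-13) - (-9)·18) = 2·74 - (-1)·(-97) + (-2)·71 = -91 ≠ 0, so rank(O) = 3.
rank(O) = 3 = n, so the pair (A, C) is completely observable.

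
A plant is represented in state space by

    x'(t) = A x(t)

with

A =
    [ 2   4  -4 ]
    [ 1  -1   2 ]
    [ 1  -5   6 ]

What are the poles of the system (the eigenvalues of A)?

det(sI - A) = s^3 - (tr A)s^2 + (M11 + M22 + M33)s - det A, where Mii is the 2×2 principal minor of A obtained by deleting row i and column i.
tr A = 2 + (-1) + 6 = 7; M11 = (-1)·6 - 2·(-5) = -6 - (-10) = 4; M22 = 2·6 - (-4)·1 = 12 - (-4) = 16; M33 = 2·(-1) - 4·1 = -2 - 4 = -6; sum of minors = 14.
det A = 2·((-1)·6 - 2·(-5)) - 4·(1·6 - 2·1) + (-4)·(1·(-5) - (-1)·1) = 2·4 - 4·4 + (-4)·(-4) = 8.
So p(s) = det(sI - A) = s^3 - 7s^2 + 14s - 8.
Rational-root test: any integer root divides -8. Testing small divisors, s = 1 works: p(1) = 1 + (-7) + 14 + (-8) = 0, so (s - 1) is a factor.
Dividing, p(s) = (s - 1)(s^2 - 6s + 8).
Factor s^2 - 6s + 8: two numbers with sum 6 and product 8 are 4 and 2, so s^2 - 6s + 8 = (s - 4)(s - 2).
Hence p(s) = (s - 4) (s - 2) (s - 1), with roots 1, 2, 4.
At least one eigenvalue has non-negative real part, so the system is not asymptotically stable.

1, 2, 4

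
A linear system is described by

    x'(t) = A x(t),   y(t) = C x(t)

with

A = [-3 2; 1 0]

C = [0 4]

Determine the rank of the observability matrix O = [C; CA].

CA = [[4, 0]]
Observability matrix O = [C; CA] = [[0, 4], [4, 0]]
det(O) = 0·0 - 4·4 = 0 - 16 = -16 ≠ 0, so rank(O) = 2.
rank(O) = 2 = n, so the pair (A, C) is completely observable.

2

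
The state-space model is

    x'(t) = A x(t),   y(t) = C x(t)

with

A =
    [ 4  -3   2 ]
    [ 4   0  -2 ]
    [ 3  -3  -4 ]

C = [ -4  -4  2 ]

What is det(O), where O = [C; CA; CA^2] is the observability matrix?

CA = [[-26, 6, -8]]
CA^2 = [[-104, 102, -32]]
Observability matrix O = [C; CA; CA^2] = [[-4, -4, 2], [-26, 6, -8], [-104, 102, -32]]
Expanding along the first row, det(O) = (-4)·(6·(-32) - (-8)·102) - (-4)·((-26)·(-32) - (-8)·(-104)) + 2·((-26)·102 - 6·(-104)) = (-4)·624 - (-4)·0 + 2·(-2028) = -6552
Since det(O) ≠ 0, rank(O) = 3 and the system is completely observable.

-6552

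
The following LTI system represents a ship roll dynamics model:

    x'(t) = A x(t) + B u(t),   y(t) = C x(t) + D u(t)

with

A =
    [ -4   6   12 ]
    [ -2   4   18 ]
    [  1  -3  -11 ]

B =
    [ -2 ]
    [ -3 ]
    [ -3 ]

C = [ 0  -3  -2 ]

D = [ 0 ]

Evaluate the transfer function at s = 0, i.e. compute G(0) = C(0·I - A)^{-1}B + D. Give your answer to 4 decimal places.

G(0) = C(-A)^{-1}B + D = -C A^{-1} B + D.
det A = -40, so A^{-1} = (1/-40)·adj(A) = [[-1/4, -3/4, -3/2], [1/10, -4/5, -6/5], [-1/20, 3/20, 1/10]]
A^{-1} B = [29/4, 29/5, -13/20]^T
C A^{-1} B = -161/10
G(0) = D - C A^{-1} B = 0 - (-161/10) = 161/10 ≈ 16.1000

16.1000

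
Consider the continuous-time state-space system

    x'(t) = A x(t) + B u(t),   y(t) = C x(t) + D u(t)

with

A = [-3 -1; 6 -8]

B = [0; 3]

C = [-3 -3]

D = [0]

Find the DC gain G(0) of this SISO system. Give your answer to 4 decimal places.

G(0) = C(-A)^{-1}B + D = -C A^{-1} B + D.
det A = 30, so A^{-1} = (1/30)·adj(A) = [[-4/15, 1/30], [-1/5, -1/10]]
A^{-1} B = [1/10, -3/10]^T
C A^{-1} B = 3/5
G(0) = D - C A^{-1} B = 0 - (3/5) = -3/5 ≈ -0.6000

-0.6000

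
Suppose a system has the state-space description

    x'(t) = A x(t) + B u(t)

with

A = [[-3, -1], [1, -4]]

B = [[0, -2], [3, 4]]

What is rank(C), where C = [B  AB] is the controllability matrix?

2

AB = [[-3, 2], [-12, -18]]
Controllability matrix C = [B  AB] = [[0, -2, -3, 2], [3, 4, -12, -18]]
Take the 2×2 submatrix of C formed by columns 1, 2: [[0, -2], [3, 4]]. Its determinant is 0·4 - (-2)·3 = 0 - (-6) = 6 ≠ 0.
So rank(C) ≥ 2; since C has 2 rows, rank(C) = 2.
rank(C) = 2 = n, so the pair (A, B) is completely controllable.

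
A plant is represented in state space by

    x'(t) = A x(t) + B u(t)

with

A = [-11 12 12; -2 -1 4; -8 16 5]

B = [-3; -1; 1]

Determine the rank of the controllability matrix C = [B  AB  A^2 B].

2

AB = [[33], [11], [13]]
A^2B = [[-75], [-25], [-23]]
Controllability matrix C = [B  AB  A^2B] = [[-3, 33, -75], [-1, 11, -25], [1, 13, -23]]
The rows r1, r2, r3 of C are linearly dependent: -r1 + 3·r2 = 0 (check each entry), so rank(C) ≤ 2.
The 2×2 minor from rows 1, 3, columns 1, 2 is (-3)·13 - 33·1 = -39 - 33 = -72 ≠ 0, so rank(C) = 2.
rank(C) = 2 < n = 3, so the pair (A, B) is not completely controllable.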